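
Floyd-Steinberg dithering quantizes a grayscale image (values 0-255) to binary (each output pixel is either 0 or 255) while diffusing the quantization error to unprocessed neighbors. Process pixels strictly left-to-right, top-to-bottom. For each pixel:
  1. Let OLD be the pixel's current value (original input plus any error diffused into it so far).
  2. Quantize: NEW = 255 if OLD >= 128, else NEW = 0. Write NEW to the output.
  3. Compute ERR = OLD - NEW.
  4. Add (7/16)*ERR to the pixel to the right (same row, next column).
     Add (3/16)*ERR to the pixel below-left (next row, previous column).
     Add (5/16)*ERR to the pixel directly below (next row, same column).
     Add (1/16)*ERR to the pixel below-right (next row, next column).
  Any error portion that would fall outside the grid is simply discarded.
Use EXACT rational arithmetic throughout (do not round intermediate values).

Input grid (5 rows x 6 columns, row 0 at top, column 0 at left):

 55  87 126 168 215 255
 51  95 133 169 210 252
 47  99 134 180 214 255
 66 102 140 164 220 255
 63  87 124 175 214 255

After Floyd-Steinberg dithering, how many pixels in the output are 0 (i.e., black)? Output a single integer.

Answer: 12

Derivation:
(0,0): OLD=55 → NEW=0, ERR=55
(0,1): OLD=1777/16 → NEW=0, ERR=1777/16
(0,2): OLD=44695/256 → NEW=255, ERR=-20585/256
(0,3): OLD=544033/4096 → NEW=255, ERR=-500447/4096
(0,4): OLD=10587111/65536 → NEW=255, ERR=-6124569/65536
(0,5): OLD=224514897/1048576 → NEW=255, ERR=-42871983/1048576
(1,0): OLD=22787/256 → NEW=0, ERR=22787/256
(1,1): OLD=321557/2048 → NEW=255, ERR=-200683/2048
(1,2): OLD=3213497/65536 → NEW=0, ERR=3213497/65536
(1,3): OLD=34006149/262144 → NEW=255, ERR=-32840571/262144
(1,4): OLD=1856983471/16777216 → NEW=0, ERR=1856983471/16777216
(1,5): OLD=75646970905/268435456 → NEW=255, ERR=7195929625/268435456
(2,0): OLD=1849527/32768 → NEW=0, ERR=1849527/32768
(2,1): OLD=113067085/1048576 → NEW=0, ERR=113067085/1048576
(2,2): OLD=2799859751/16777216 → NEW=255, ERR=-1478330329/16777216
(2,3): OLD=16927346351/134217728 → NEW=0, ERR=16927346351/134217728
(2,4): OLD=1292623572109/4294967296 → NEW=255, ERR=197406911629/4294967296
(2,5): OLD=19956377087659/68719476736 → NEW=255, ERR=2432910519979/68719476736
(3,0): OLD=1742421831/16777216 → NEW=0, ERR=1742421831/16777216
(3,1): OLD=22567351483/134217728 → NEW=255, ERR=-11658169157/134217728
(3,2): OLD=112580969697/1073741824 → NEW=0, ERR=112580969697/1073741824
(3,3): OLD=17344404923043/68719476736 → NEW=255, ERR=-179061644637/68719476736
(3,4): OLD=136198606210115/549755813888 → NEW=255, ERR=-3989126331325/549755813888
(3,5): OLD=2337664341831437/8796093022208 → NEW=255, ERR=94660621168397/8796093022208
(4,0): OLD=170013835593/2147483648 → NEW=0, ERR=170013835593/2147483648
(4,1): OLD=4145256367157/34359738368 → NEW=0, ERR=4145256367157/34359738368
(4,2): OLD=223892773745167/1099511627776 → NEW=255, ERR=-56482691337713/1099511627776
(4,3): OLD=2760276941819627/17592186044416 → NEW=255, ERR=-1725730499506453/17592186044416
(4,4): OLD=48039395252506523/281474976710656 → NEW=255, ERR=-23736723808710757/281474976710656
(4,5): OLD=995364105023806301/4503599627370496 → NEW=255, ERR=-153053799955670179/4503599627370496
Output grid:
  Row 0: ..####  (2 black, running=2)
  Row 1: .#.#.#  (3 black, running=5)
  Row 2: ..#.##  (3 black, running=8)
  Row 3: .#.###  (2 black, running=10)
  Row 4: ..####  (2 black, running=12)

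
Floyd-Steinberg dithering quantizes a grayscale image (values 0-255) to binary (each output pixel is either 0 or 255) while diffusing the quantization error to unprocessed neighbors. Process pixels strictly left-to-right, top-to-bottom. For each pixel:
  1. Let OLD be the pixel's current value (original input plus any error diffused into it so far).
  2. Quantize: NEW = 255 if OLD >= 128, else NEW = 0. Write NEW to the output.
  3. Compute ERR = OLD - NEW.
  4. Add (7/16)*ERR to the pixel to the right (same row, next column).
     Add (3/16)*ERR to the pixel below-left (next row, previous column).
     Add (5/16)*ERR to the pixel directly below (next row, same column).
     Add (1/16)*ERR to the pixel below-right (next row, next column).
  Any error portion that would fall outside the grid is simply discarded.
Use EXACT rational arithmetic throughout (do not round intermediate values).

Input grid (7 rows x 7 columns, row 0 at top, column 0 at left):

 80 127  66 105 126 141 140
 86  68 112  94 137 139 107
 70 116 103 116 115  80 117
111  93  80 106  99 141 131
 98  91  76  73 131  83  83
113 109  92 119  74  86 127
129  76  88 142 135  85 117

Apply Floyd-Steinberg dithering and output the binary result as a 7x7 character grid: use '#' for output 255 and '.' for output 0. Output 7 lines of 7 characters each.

Answer: .#..#.#
..#.#.#
.#.#..#
#..#.#.
.#..#..
.#.#..#
#..#.#.

Derivation:
(0,0): OLD=80 → NEW=0, ERR=80
(0,1): OLD=162 → NEW=255, ERR=-93
(0,2): OLD=405/16 → NEW=0, ERR=405/16
(0,3): OLD=29715/256 → NEW=0, ERR=29715/256
(0,4): OLD=724101/4096 → NEW=255, ERR=-320379/4096
(0,5): OLD=6997923/65536 → NEW=0, ERR=6997923/65536
(0,6): OLD=195786101/1048576 → NEW=255, ERR=-71600779/1048576
(1,0): OLD=1497/16 → NEW=0, ERR=1497/16
(1,1): OLD=11471/128 → NEW=0, ERR=11471/128
(1,2): OLD=717083/4096 → NEW=255, ERR=-327397/4096
(1,3): OLD=1347087/16384 → NEW=0, ERR=1347087/16384
(1,4): OLD=184343837/1048576 → NEW=255, ERR=-83043043/1048576
(1,5): OLD=1006873101/8388608 → NEW=0, ERR=1006873101/8388608
(1,6): OLD=19441111587/134217728 → NEW=255, ERR=-14784409053/134217728
(2,0): OLD=237653/2048 → NEW=0, ERR=237653/2048
(2,1): OLD=12165719/65536 → NEW=255, ERR=-4545961/65536
(2,2): OLD=72028037/1048576 → NEW=0, ERR=72028037/1048576
(2,3): OLD=1274239197/8388608 → NEW=255, ERR=-864855843/8388608
(2,4): OLD=4884826973/67108864 → NEW=0, ERR=4884826973/67108864
(2,5): OLD=265753380879/2147483648 → NEW=0, ERR=265753380879/2147483648
(2,6): OLD=4955369844825/34359738368 → NEW=255, ERR=-3806363439015/34359738368
(3,0): OLD=140778533/1048576 → NEW=255, ERR=-126608347/1048576
(3,1): OLD=324054113/8388608 → NEW=0, ERR=324054113/8388608
(3,2): OLD=6355233987/67108864 → NEW=0, ERR=6355233987/67108864
(3,3): OLD=35743328205/268435456 → NEW=255, ERR=-32707713075/268435456
(3,4): OLD=2927411528741/34359738368 → NEW=0, ERR=2927411528741/34359738368
(3,5): OLD=55174831011423/274877906944 → NEW=255, ERR=-14919035259297/274877906944
(3,6): OLD=353472741331457/4398046511104 → NEW=0, ERR=353472741331457/4398046511104
(4,0): OLD=9061165803/134217728 → NEW=0, ERR=9061165803/134217728
(4,1): OLD=306699037135/2147483648 → NEW=255, ERR=-240909293105/2147483648
(4,2): OLD=1239785241281/34359738368 → NEW=0, ERR=1239785241281/34359738368
(4,3): OLD=19956924561179/274877906944 → NEW=0, ERR=19956924561179/274877906944
(4,4): OLD=377344611032913/2199023255552 → NEW=255, ERR=-183406319132847/2199023255552
(4,5): OLD=3514521377815713/70368744177664 → NEW=0, ERR=3514521377815713/70368744177664
(4,6): OLD=142509888192784311/1125899906842624 → NEW=0, ERR=142509888192784311/1125899906842624
(5,0): OLD=3884815820509/34359738368 → NEW=0, ERR=3884815820509/34359738368
(5,1): OLD=36941682589183/274877906944 → NEW=255, ERR=-33152183681537/274877906944
(5,2): OLD=125590393534073/2199023255552 → NEW=0, ERR=125590393534073/2199023255552
(5,3): OLD=2696738656900061/17592186044416 → NEW=255, ERR=-1789268784426019/17592186044416
(5,4): OLD=19524592902279087/1125899906842624 → NEW=0, ERR=19524592902279087/1125899906842624
(5,5): OLD=1150348880769498271/9007199254740992 → NEW=0, ERR=1150348880769498271/9007199254740992
(5,6): OLD=32505325315091967345/144115188075855872 → NEW=255, ERR=-4244047644251280015/144115188075855872
(6,0): OLD=623284081708165/4398046511104 → NEW=255, ERR=-498217778623355/4398046511104
(6,1): OLD=459124198845609/70368744177664 → NEW=0, ERR=459124198845609/70368744177664
(6,2): OLD=92429339723936155/1125899906842624 → NEW=0, ERR=92429339723936155/1125899906842624
(6,3): OLD=1377680007796975685/9007199254740992 → NEW=255, ERR=-919155802161977275/9007199254740992
(6,4): OLD=2042173064485029795/18014398509481984 → NEW=0, ERR=2042173064485029795/18014398509481984
(6,5): OLD=392153262814623399211/2305843009213693952 → NEW=255, ERR=-195836704534868558549/2305843009213693952
(6,6): OLD=2900646683440844324477/36893488147419103232 → NEW=0, ERR=2900646683440844324477/36893488147419103232
Row 0: .#..#.#
Row 1: ..#.#.#
Row 2: .#.#..#
Row 3: #..#.#.
Row 4: .#..#..
Row 5: .#.#..#
Row 6: #..#.#.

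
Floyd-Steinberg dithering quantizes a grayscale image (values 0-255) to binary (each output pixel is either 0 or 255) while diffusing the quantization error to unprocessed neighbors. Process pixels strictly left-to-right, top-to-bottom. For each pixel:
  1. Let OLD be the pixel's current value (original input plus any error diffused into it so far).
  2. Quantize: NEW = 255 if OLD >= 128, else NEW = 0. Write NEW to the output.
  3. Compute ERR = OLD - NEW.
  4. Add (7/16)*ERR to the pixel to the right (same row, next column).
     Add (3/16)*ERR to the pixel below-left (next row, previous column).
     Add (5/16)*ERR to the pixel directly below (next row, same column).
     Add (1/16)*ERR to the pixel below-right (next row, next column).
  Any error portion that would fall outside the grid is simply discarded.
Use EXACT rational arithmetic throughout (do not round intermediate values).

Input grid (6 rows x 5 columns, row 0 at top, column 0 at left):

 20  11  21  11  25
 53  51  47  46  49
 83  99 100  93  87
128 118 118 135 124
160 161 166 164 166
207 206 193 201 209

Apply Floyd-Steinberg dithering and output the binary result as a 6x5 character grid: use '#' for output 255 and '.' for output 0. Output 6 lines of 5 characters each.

Answer: .....
.....
.##.#
#..#.
###.#
#.###

Derivation:
(0,0): OLD=20 → NEW=0, ERR=20
(0,1): OLD=79/4 → NEW=0, ERR=79/4
(0,2): OLD=1897/64 → NEW=0, ERR=1897/64
(0,3): OLD=24543/1024 → NEW=0, ERR=24543/1024
(0,4): OLD=581401/16384 → NEW=0, ERR=581401/16384
(1,0): OLD=4029/64 → NEW=0, ERR=4029/64
(1,1): OLD=46859/512 → NEW=0, ERR=46859/512
(1,2): OLD=1671687/16384 → NEW=0, ERR=1671687/16384
(1,3): OLD=6988427/65536 → NEW=0, ERR=6988427/65536
(1,4): OLD=113497985/1048576 → NEW=0, ERR=113497985/1048576
(2,0): OLD=981673/8192 → NEW=0, ERR=981673/8192
(2,1): OLD=53239603/262144 → NEW=255, ERR=-13607117/262144
(2,2): OLD=565768473/4194304 → NEW=255, ERR=-503779047/4194304
(2,3): OLD=6740895355/67108864 → NEW=0, ERR=6740895355/67108864
(2,4): OLD=184077310621/1073741824 → NEW=255, ERR=-89726854499/1073741824
(3,0): OLD=653117241/4194304 → NEW=255, ERR=-416430279/4194304
(3,1): OLD=1453272037/33554432 → NEW=0, ERR=1453272037/33554432
(3,2): OLD=123484284103/1073741824 → NEW=0, ERR=123484284103/1073741824
(3,3): OLD=415599494679/2147483648 → NEW=255, ERR=-132008835561/2147483648
(3,4): OLD=2654985815075/34359738368 → NEW=0, ERR=2654985815075/34359738368
(4,0): OLD=73601950871/536870912 → NEW=255, ERR=-63300131689/536870912
(4,1): OLD=2376127321783/17179869184 → NEW=255, ERR=-2004739320137/17179869184
(4,2): OLD=39051163269465/274877906944 → NEW=255, ERR=-31042703001255/274877906944
(4,3): OLD=514826688345399/4398046511104 → NEW=0, ERR=514826688345399/4398046511104
(4,4): OLD=16713835178329089/70368744177664 → NEW=255, ERR=-1230194586975231/70368744177664
(5,0): OLD=40757487706757/274877906944 → NEW=255, ERR=-29336378563963/274877906944
(5,1): OLD=207363004650095/2199023255552 → NEW=0, ERR=207363004650095/2199023255552
(5,2): OLD=15032100250371207/70368744177664 → NEW=255, ERR=-2911929514933113/70368744177664
(5,3): OLD=58867748502305145/281474976710656 → NEW=255, ERR=-12908370558912135/281474976710656
(5,4): OLD=859238744522649635/4503599627370496 → NEW=255, ERR=-289179160456826845/4503599627370496
Row 0: .....
Row 1: .....
Row 2: .##.#
Row 3: #..#.
Row 4: ###.#
Row 5: #.###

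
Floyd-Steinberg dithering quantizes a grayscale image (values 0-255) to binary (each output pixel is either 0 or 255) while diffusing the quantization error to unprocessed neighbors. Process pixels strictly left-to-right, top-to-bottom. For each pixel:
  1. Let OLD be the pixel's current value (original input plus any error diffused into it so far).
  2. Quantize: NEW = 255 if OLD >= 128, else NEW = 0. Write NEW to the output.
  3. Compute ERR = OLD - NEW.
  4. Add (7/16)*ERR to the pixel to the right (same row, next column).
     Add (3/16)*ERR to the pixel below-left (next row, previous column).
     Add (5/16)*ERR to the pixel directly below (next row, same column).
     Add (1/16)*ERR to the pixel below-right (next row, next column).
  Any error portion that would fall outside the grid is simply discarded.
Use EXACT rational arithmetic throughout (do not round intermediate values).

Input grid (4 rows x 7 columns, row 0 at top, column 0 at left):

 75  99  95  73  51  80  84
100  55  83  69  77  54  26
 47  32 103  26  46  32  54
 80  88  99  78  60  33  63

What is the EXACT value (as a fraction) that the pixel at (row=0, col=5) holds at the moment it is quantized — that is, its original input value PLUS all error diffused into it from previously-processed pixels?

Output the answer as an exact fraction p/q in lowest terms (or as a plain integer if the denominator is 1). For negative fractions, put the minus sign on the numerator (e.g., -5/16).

(0,0): OLD=75 → NEW=0, ERR=75
(0,1): OLD=2109/16 → NEW=255, ERR=-1971/16
(0,2): OLD=10523/256 → NEW=0, ERR=10523/256
(0,3): OLD=372669/4096 → NEW=0, ERR=372669/4096
(0,4): OLD=5951019/65536 → NEW=0, ERR=5951019/65536
(0,5): OLD=125543213/1048576 → NEW=0, ERR=125543213/1048576
Target (0,5): original=80, with diffused error = 125543213/1048576

Answer: 125543213/1048576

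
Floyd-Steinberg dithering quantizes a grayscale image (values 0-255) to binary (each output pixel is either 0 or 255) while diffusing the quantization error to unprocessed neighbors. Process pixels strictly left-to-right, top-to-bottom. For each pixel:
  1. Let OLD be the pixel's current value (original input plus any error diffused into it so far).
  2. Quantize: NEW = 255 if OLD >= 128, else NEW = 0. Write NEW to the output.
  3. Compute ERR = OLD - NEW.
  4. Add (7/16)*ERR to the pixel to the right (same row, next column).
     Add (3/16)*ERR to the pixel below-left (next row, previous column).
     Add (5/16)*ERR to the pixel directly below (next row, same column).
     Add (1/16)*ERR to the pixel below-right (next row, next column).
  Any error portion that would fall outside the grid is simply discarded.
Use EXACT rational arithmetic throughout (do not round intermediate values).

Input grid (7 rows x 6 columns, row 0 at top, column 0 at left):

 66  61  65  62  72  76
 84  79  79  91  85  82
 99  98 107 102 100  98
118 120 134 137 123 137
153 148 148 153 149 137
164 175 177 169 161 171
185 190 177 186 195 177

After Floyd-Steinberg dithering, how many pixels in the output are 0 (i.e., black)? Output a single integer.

Answer: 21

Derivation:
(0,0): OLD=66 → NEW=0, ERR=66
(0,1): OLD=719/8 → NEW=0, ERR=719/8
(0,2): OLD=13353/128 → NEW=0, ERR=13353/128
(0,3): OLD=220447/2048 → NEW=0, ERR=220447/2048
(0,4): OLD=3902425/32768 → NEW=0, ERR=3902425/32768
(0,5): OLD=67162863/524288 → NEW=255, ERR=-66530577/524288
(1,0): OLD=15549/128 → NEW=0, ERR=15549/128
(1,1): OLD=188331/1024 → NEW=255, ERR=-72789/1024
(1,2): OLD=3483271/32768 → NEW=0, ERR=3483271/32768
(1,3): OLD=26213627/131072 → NEW=255, ERR=-7209733/131072
(1,4): OLD=680195857/8388608 → NEW=0, ERR=680195857/8388608
(1,5): OLD=11443799335/134217728 → NEW=0, ERR=11443799335/134217728
(2,0): OLD=2025609/16384 → NEW=0, ERR=2025609/16384
(2,1): OLD=82522867/524288 → NEW=255, ERR=-51170573/524288
(2,2): OLD=694263961/8388608 → NEW=0, ERR=694263961/8388608
(2,3): OLD=9587623185/67108864 → NEW=255, ERR=-7525137135/67108864
(2,4): OLD=190760744883/2147483648 → NEW=0, ERR=190760744883/2147483648
(2,5): OLD=5792213660437/34359738368 → NEW=255, ERR=-2969519623403/34359738368
(3,0): OLD=1160441465/8388608 → NEW=255, ERR=-978653575/8388608
(3,1): OLD=4140905093/67108864 → NEW=0, ERR=4140905093/67108864
(3,2): OLD=85756526879/536870912 → NEW=255, ERR=-51145555681/536870912
(3,3): OLD=2821200464413/34359738368 → NEW=0, ERR=2821200464413/34359738368
(3,4): OLD=44933899433213/274877906944 → NEW=255, ERR=-25159966837507/274877906944
(3,5): OLD=332049194567603/4398046511104 → NEW=0, ERR=332049194567603/4398046511104
(4,0): OLD=137559071351/1073741824 → NEW=255, ERR=-136245093769/1073741824
(4,1): OLD=1488036398603/17179869184 → NEW=0, ERR=1488036398603/17179869184
(4,2): OLD=96413537018801/549755813888 → NEW=255, ERR=-43774195522639/549755813888
(4,3): OLD=1061746050850005/8796093022208 → NEW=0, ERR=1061746050850005/8796093022208
(4,4): OLD=27091035913188133/140737488355328 → NEW=255, ERR=-8797023617420507/140737488355328
(4,5): OLD=287163377262948323/2251799813685248 → NEW=0, ERR=287163377262948323/2251799813685248
(5,0): OLD=38644478433105/274877906944 → NEW=255, ERR=-31449387837615/274877906944
(5,1): OLD=1136030598358625/8796093022208 → NEW=255, ERR=-1106973122304415/8796093022208
(5,2): OLD=8803450364792891/70368744177664 → NEW=0, ERR=8803450364792891/70368744177664
(5,3): OLD=551144892781850681/2251799813685248 → NEW=255, ERR=-23064059707887559/2251799813685248
(5,4): OLD=758590391688848953/4503599627370496 → NEW=255, ERR=-389827513290627527/4503599627370496
(5,5): OLD=12183185004323311373/72057594037927936 → NEW=255, ERR=-6191501475348312307/72057594037927936
(6,0): OLD=17683613924804035/140737488355328 → NEW=0, ERR=17683613924804035/140737488355328
(6,1): OLD=499788027905370631/2251799813685248 → NEW=255, ERR=-74420924584367609/2251799813685248
(6,2): OLD=1728031340049829679/9007199254740992 → NEW=255, ERR=-568804469909123281/9007199254740992
(6,3): OLD=21150389065537302931/144115188075855872 → NEW=255, ERR=-15598983893805944429/144115188075855872
(6,4): OLD=239448988740133627699/2305843009213693952 → NEW=0, ERR=239448988740133627699/2305843009213693952
(6,5): OLD=7016058400413585403013/36893488147419103232 → NEW=255, ERR=-2391781077178285921147/36893488147419103232
Output grid:
  Row 0: .....#  (5 black, running=5)
  Row 1: .#.#..  (4 black, running=9)
  Row 2: .#.#.#  (3 black, running=12)
  Row 3: #.#.#.  (3 black, running=15)
  Row 4: #.#.#.  (3 black, running=18)
  Row 5: ##.###  (1 black, running=19)
  Row 6: .###.#  (2 black, running=21)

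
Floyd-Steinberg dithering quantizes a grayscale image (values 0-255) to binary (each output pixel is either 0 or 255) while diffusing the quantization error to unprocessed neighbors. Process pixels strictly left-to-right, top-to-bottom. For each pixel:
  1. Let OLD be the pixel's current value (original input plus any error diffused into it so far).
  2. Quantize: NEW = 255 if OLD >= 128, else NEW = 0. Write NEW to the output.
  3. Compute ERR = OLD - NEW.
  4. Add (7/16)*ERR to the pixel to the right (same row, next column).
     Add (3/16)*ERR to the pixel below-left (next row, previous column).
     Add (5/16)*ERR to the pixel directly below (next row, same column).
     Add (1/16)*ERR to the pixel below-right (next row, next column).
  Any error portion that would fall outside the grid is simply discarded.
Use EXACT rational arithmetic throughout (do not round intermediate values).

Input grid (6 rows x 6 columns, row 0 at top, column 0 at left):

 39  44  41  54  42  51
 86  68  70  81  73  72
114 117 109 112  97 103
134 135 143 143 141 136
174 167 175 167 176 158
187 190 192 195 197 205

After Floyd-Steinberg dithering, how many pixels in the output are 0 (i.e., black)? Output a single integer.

(0,0): OLD=39 → NEW=0, ERR=39
(0,1): OLD=977/16 → NEW=0, ERR=977/16
(0,2): OLD=17335/256 → NEW=0, ERR=17335/256
(0,3): OLD=342529/4096 → NEW=0, ERR=342529/4096
(0,4): OLD=5150215/65536 → NEW=0, ERR=5150215/65536
(0,5): OLD=89528881/1048576 → NEW=0, ERR=89528881/1048576
(1,0): OLD=28067/256 → NEW=0, ERR=28067/256
(1,1): OLD=307573/2048 → NEW=255, ERR=-214667/2048
(1,2): OLD=4246681/65536 → NEW=0, ERR=4246681/65536
(1,3): OLD=40488037/262144 → NEW=255, ERR=-26358683/262144
(1,4): OLD=1254984911/16777216 → NEW=0, ERR=1254984911/16777216
(1,5): OLD=36593012729/268435456 → NEW=255, ERR=-31858028551/268435456
(2,0): OLD=4214231/32768 → NEW=255, ERR=-4141609/32768
(2,1): OLD=50279341/1048576 → NEW=0, ERR=50279341/1048576
(2,2): OLD=2094192711/16777216 → NEW=0, ERR=2094192711/16777216
(2,3): OLD=20570723279/134217728 → NEW=255, ERR=-13654797361/134217728
(2,4): OLD=203278080493/4294967296 → NEW=0, ERR=203278080493/4294967296
(2,5): OLD=6273686520395/68719476736 → NEW=0, ERR=6273686520395/68719476736
(3,0): OLD=1736327527/16777216 → NEW=0, ERR=1736327527/16777216
(3,1): OLD=28288750427/134217728 → NEW=255, ERR=-5936770213/134217728
(3,2): OLD=157385921089/1073741824 → NEW=255, ERR=-116418244031/1073741824
(3,3): OLD=5528354338115/68719476736 → NEW=0, ERR=5528354338115/68719476736
(3,4): OLD=110910834817507/549755813888 → NEW=255, ERR=-29276897723933/549755813888
(3,5): OLD=1268297422071661/8796093022208 → NEW=255, ERR=-974706298591379/8796093022208
(4,0): OLD=425304945193/2147483648 → NEW=255, ERR=-122303385047/2147483648
(4,1): OLD=3930751454357/34359738368 → NEW=0, ERR=3930751454357/34359738368
(4,2): OLD=223736653797167/1099511627776 → NEW=255, ERR=-56638811285713/1099511627776
(4,3): OLD=2688818069235339/17592186044416 → NEW=255, ERR=-1797189372090741/17592186044416
(4,4): OLD=27841987579620155/281474976710656 → NEW=0, ERR=27841987579620155/281474976710656
(4,5): OLD=735519874772605117/4503599627370496 → NEW=255, ERR=-412898030206871363/4503599627370496
(5,0): OLD=104812320756367/549755813888 → NEW=255, ERR=-35375411785073/549755813888
(5,1): OLD=3243644049143935/17592186044416 → NEW=255, ERR=-1242363392182145/17592186044416
(5,2): OLD=18718261754336229/140737488355328 → NEW=255, ERR=-17169797776272411/140737488355328
(5,3): OLD=563076035751891623/4503599627370496 → NEW=0, ERR=563076035751891623/4503599627370496
(5,4): OLD=2333182839028601671/9007199254740992 → NEW=255, ERR=36347029069648711/9007199254740992
(5,5): OLD=26560006059517126067/144115188075855872 → NEW=255, ERR=-10189366899826121293/144115188075855872
Output grid:
  Row 0: ......  (6 black, running=6)
  Row 1: .#.#.#  (3 black, running=9)
  Row 2: #..#..  (4 black, running=13)
  Row 3: .##.##  (2 black, running=15)
  Row 4: #.##.#  (2 black, running=17)
  Row 5: ###.##  (1 black, running=18)

Answer: 18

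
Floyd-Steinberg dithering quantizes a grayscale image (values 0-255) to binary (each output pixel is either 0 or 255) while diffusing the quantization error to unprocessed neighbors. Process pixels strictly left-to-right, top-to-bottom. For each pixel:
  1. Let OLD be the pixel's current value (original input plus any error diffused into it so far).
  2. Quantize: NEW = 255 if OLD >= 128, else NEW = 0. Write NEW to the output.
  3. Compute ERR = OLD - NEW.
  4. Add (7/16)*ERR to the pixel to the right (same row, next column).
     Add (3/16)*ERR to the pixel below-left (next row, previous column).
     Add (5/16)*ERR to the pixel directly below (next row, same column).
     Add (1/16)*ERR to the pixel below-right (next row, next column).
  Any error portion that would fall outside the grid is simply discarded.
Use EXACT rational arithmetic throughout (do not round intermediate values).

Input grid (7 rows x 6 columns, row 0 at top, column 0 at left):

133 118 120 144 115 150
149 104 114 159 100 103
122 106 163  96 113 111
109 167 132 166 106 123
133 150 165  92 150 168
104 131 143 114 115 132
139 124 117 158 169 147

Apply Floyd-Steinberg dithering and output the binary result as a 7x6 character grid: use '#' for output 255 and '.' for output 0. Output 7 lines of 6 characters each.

Answer: #.#.#.
.#.#.#
#.#.#.
.#.#.#
#.#.#.
.##.#.
#..##.

Derivation:
(0,0): OLD=133 → NEW=255, ERR=-122
(0,1): OLD=517/8 → NEW=0, ERR=517/8
(0,2): OLD=18979/128 → NEW=255, ERR=-13661/128
(0,3): OLD=199285/2048 → NEW=0, ERR=199285/2048
(0,4): OLD=5163315/32768 → NEW=255, ERR=-3192525/32768
(0,5): OLD=56295525/524288 → NEW=0, ERR=56295525/524288
(1,0): OLD=15743/128 → NEW=0, ERR=15743/128
(1,1): OLD=153977/1024 → NEW=255, ERR=-107143/1024
(1,2): OLD=1872877/32768 → NEW=0, ERR=1872877/32768
(1,3): OLD=24834985/131072 → NEW=255, ERR=-8588375/131072
(1,4): OLD=562887835/8388608 → NEW=0, ERR=562887835/8388608
(1,5): OLD=21450996429/134217728 → NEW=255, ERR=-12774524211/134217728
(2,0): OLD=2307139/16384 → NEW=255, ERR=-1870781/16384
(2,1): OLD=21889553/524288 → NEW=0, ERR=21889553/524288
(2,2): OLD=1512482419/8388608 → NEW=255, ERR=-626612621/8388608
(2,3): OLD=3959226779/67108864 → NEW=0, ERR=3959226779/67108864
(2,4): OLD=296007785297/2147483648 → NEW=255, ERR=-251600544943/2147483648
(2,5): OLD=1174864493127/34359738368 → NEW=0, ERR=1174864493127/34359738368
(3,0): OLD=680701971/8388608 → NEW=0, ERR=680701971/8388608
(3,1): OLD=13046380439/67108864 → NEW=255, ERR=-4066379881/67108864
(3,2): OLD=51442149941/536870912 → NEW=0, ERR=51442149941/536870912
(3,3): OLD=6862358586271/34359738368 → NEW=255, ERR=-1899374697569/34359738368
(3,4): OLD=15201083691967/274877906944 → NEW=0, ERR=15201083691967/274877906944
(3,5): OLD=662157016681937/4398046511104 → NEW=255, ERR=-459344843649583/4398046511104
(4,0): OLD=157836601789/1073741824 → NEW=255, ERR=-115967563331/1073741824
(4,1): OLD=1835679795737/17179869184 → NEW=0, ERR=1835679795737/17179869184
(4,2): OLD=125090603821179/549755813888 → NEW=255, ERR=-15097128720261/549755813888
(4,3): OLD=695493944887175/8796093022208 → NEW=0, ERR=695493944887175/8796093022208
(4,4): OLD=25168945273748983/140737488355328 → NEW=255, ERR=-10719114256859657/140737488355328
(4,5): OLD=237556348767457889/2251799813685248 → NEW=0, ERR=237556348767457889/2251799813685248
(5,0): OLD=24816936642907/274877906944 → NEW=0, ERR=24816936642907/274877906944
(5,1): OLD=1688767287641611/8796093022208 → NEW=255, ERR=-554236433021429/8796093022208
(5,2): OLD=9032192698059945/70368744177664 → NEW=255, ERR=-8911837067244375/70368744177664
(5,3): OLD=151556767686705235/2251799813685248 → NEW=0, ERR=151556767686705235/2251799813685248
(5,4): OLD=654674423329063859/4503599627370496 → NEW=255, ERR=-493743481650412621/4503599627370496
(5,5): OLD=8087949872908669071/72057594037927936 → NEW=0, ERR=8087949872908669071/72057594037927936
(6,0): OLD=21870511445191425/140737488355328 → NEW=255, ERR=-14017548085417215/140737488355328
(6,1): OLD=95996674815038061/2251799813685248 → NEW=0, ERR=95996674815038061/2251799813685248
(6,2): OLD=943559455092895141/9007199254740992 → NEW=0, ERR=943559455092895141/9007199254740992
(6,3): OLD=28303075220859842737/144115188075855872 → NEW=255, ERR=-8446297738483404623/144115188075855872
(6,4): OLD=309791759693065575633/2305843009213693952 → NEW=255, ERR=-278198207656426382127/2305843009213693952
(6,5): OLD=4517230621135999289623/36893488147419103232 → NEW=0, ERR=4517230621135999289623/36893488147419103232
Row 0: #.#.#.
Row 1: .#.#.#
Row 2: #.#.#.
Row 3: .#.#.#
Row 4: #.#.#.
Row 5: .##.#.
Row 6: #..##.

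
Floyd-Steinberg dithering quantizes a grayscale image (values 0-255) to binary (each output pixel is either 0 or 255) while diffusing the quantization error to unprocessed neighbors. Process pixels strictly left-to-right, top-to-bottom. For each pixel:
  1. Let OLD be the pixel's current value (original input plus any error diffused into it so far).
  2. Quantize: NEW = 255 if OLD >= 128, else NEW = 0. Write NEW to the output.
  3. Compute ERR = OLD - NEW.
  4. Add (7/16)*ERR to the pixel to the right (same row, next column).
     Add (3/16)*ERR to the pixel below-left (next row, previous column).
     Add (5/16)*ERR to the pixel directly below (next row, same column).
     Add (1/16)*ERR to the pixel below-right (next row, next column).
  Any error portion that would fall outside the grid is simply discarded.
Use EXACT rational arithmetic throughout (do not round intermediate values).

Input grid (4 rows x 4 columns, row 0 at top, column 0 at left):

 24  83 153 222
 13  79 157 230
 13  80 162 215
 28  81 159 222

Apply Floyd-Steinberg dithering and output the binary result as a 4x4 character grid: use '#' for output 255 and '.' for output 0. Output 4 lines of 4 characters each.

Answer: ..##
..##
..##
.#.#

Derivation:
(0,0): OLD=24 → NEW=0, ERR=24
(0,1): OLD=187/2 → NEW=0, ERR=187/2
(0,2): OLD=6205/32 → NEW=255, ERR=-1955/32
(0,3): OLD=99979/512 → NEW=255, ERR=-30581/512
(1,0): OLD=1217/32 → NEW=0, ERR=1217/32
(1,1): OLD=29415/256 → NEW=0, ERR=29415/256
(1,2): OLD=1497683/8192 → NEW=255, ERR=-591277/8192
(1,3): OLD=23060661/131072 → NEW=255, ERR=-10362699/131072
(2,0): OLD=190173/4096 → NEW=0, ERR=190173/4096
(2,1): OLD=16392303/131072 → NEW=0, ERR=16392303/131072
(2,2): OLD=48894371/262144 → NEW=255, ERR=-17952349/262144
(2,3): OLD=653561063/4194304 → NEW=255, ERR=-415986457/4194304
(3,0): OLD=138324845/2097152 → NEW=0, ERR=138324845/2097152
(3,1): OLD=4664079347/33554432 → NEW=255, ERR=-3892300813/33554432
(3,2): OLD=40839620557/536870912 → NEW=0, ERR=40839620557/536870912
(3,3): OLD=1889845080091/8589934592 → NEW=255, ERR=-300588240869/8589934592
Row 0: ..##
Row 1: ..##
Row 2: ..##
Row 3: .#.#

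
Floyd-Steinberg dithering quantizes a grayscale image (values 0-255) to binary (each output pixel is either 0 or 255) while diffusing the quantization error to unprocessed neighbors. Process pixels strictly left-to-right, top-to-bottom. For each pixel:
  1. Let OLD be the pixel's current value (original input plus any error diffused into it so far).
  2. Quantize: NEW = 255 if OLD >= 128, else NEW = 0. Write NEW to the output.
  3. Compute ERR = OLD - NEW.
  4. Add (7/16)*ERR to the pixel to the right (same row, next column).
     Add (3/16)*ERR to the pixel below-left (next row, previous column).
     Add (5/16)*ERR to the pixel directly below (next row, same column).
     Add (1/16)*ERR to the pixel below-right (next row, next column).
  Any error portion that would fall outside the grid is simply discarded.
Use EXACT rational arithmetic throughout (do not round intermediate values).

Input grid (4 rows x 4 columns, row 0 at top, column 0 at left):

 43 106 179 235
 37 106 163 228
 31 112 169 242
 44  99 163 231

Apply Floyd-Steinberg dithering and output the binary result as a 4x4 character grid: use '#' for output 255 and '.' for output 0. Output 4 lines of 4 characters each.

Answer: ..##
.#.#
.###
..##

Derivation:
(0,0): OLD=43 → NEW=0, ERR=43
(0,1): OLD=1997/16 → NEW=0, ERR=1997/16
(0,2): OLD=59803/256 → NEW=255, ERR=-5477/256
(0,3): OLD=924221/4096 → NEW=255, ERR=-120259/4096
(1,0): OLD=18903/256 → NEW=0, ERR=18903/256
(1,1): OLD=360417/2048 → NEW=255, ERR=-161823/2048
(1,2): OLD=8129141/65536 → NEW=0, ERR=8129141/65536
(1,3): OLD=284956483/1048576 → NEW=255, ERR=17569603/1048576
(2,0): OLD=1286459/32768 → NEW=0, ERR=1286459/32768
(2,1): OLD=138785849/1048576 → NEW=255, ERR=-128601031/1048576
(2,2): OLD=319416125/2097152 → NEW=255, ERR=-215357635/2097152
(2,3): OLD=7048497641/33554432 → NEW=255, ERR=-1507882519/33554432
(3,0): OLD=558227851/16777216 → NEW=0, ERR=558227851/16777216
(3,1): OLD=15684706389/268435456 → NEW=0, ERR=15684706389/268435456
(3,2): OLD=602932683179/4294967296 → NEW=255, ERR=-492283977301/4294967296
(3,3): OLD=11022114036269/68719476736 → NEW=255, ERR=-6501352531411/68719476736
Row 0: ..##
Row 1: .#.#
Row 2: .###
Row 3: ..##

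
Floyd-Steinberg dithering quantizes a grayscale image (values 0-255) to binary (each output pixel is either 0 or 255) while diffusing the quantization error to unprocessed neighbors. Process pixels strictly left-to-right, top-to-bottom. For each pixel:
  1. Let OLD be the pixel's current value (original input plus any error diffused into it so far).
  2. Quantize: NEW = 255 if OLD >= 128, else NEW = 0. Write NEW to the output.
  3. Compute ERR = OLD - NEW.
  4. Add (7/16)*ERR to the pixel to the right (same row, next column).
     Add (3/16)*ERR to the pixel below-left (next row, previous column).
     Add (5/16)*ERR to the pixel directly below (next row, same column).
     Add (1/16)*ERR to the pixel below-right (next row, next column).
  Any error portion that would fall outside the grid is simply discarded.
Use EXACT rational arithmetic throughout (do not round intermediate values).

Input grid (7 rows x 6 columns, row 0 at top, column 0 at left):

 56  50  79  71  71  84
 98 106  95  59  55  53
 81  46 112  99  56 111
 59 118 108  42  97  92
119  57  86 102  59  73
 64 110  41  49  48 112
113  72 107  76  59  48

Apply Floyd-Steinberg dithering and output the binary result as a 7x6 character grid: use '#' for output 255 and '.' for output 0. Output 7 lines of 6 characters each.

Answer: .....#
#.#...
..#.#.
.#..#.
#..#..
.#...#
..#...

Derivation:
(0,0): OLD=56 → NEW=0, ERR=56
(0,1): OLD=149/2 → NEW=0, ERR=149/2
(0,2): OLD=3571/32 → NEW=0, ERR=3571/32
(0,3): OLD=61349/512 → NEW=0, ERR=61349/512
(0,4): OLD=1011075/8192 → NEW=0, ERR=1011075/8192
(0,5): OLD=18087573/131072 → NEW=255, ERR=-15335787/131072
(1,0): OLD=4143/32 → NEW=255, ERR=-4017/32
(1,1): OLD=25289/256 → NEW=0, ERR=25289/256
(1,2): OLD=1640157/8192 → NEW=255, ERR=-448803/8192
(1,3): OLD=3361737/32768 → NEW=0, ERR=3361737/32768
(1,4): OLD=260055979/2097152 → NEW=0, ERR=260055979/2097152
(1,5): OLD=2630748989/33554432 → NEW=0, ERR=2630748989/33554432
(2,0): OLD=246963/4096 → NEW=0, ERR=246963/4096
(2,1): OLD=11158273/131072 → NEW=0, ERR=11158273/131072
(2,2): OLD=330373507/2097152 → NEW=255, ERR=-204400253/2097152
(2,3): OLD=1816058603/16777216 → NEW=0, ERR=1816058603/16777216
(2,4): OLD=87628735489/536870912 → NEW=255, ERR=-49273347071/536870912
(2,5): OLD=885603559959/8589934592 → NEW=0, ERR=885603559959/8589934592
(3,0): OLD=196720867/2097152 → NEW=0, ERR=196720867/2097152
(3,1): OLD=2871187591/16777216 → NEW=255, ERR=-1407002489/16777216
(3,2): OLD=8921218229/134217728 → NEW=0, ERR=8921218229/134217728
(3,3): OLD=700994233775/8589934592 → NEW=0, ERR=700994233775/8589934592
(3,4): OLD=8941651521071/68719476736 → NEW=255, ERR=-8581815046609/68719476736
(3,5): OLD=70199518402401/1099511627776 → NEW=0, ERR=70199518402401/1099511627776
(4,0): OLD=35591646477/268435456 → NEW=255, ERR=-32859394803/268435456
(4,1): OLD=-19055246519/4294967296 → NEW=0, ERR=-19055246519/4294967296
(4,2): OLD=15790363807563/137438953472 → NEW=0, ERR=15790363807563/137438953472
(4,3): OLD=348556894608087/2199023255552 → NEW=255, ERR=-212194035557673/2199023255552
(4,4): OLD=-181919068859257/35184372088832 → NEW=0, ERR=-181919068859257/35184372088832
(4,5): OLD=46659946758261329/562949953421312 → NEW=0, ERR=46659946758261329/562949953421312
(5,0): OLD=1712129187307/68719476736 → NEW=0, ERR=1712129187307/68719476736
(5,1): OLD=293360608573531/2199023255552 → NEW=255, ERR=-267390321592229/2199023255552
(5,2): OLD=93858858105401/17592186044416 → NEW=0, ERR=93858858105401/17592186044416
(5,3): OLD=15419624814664419/562949953421312 → NEW=0, ERR=15419624814664419/562949953421312
(5,4): OLD=76423447449187211/1125899906842624 → NEW=0, ERR=76423447449187211/1125899906842624
(5,5): OLD=3013354822585409751/18014398509481984 → NEW=255, ERR=-1580316797332496169/18014398509481984
(6,0): OLD=3447603751230449/35184372088832 → NEW=0, ERR=3447603751230449/35184372088832
(6,1): OLD=44714160470102877/562949953421312 → NEW=0, ERR=44714160470102877/562949953421312
(6,2): OLD=317398453240313269/2251799813685248 → NEW=255, ERR=-256810499249424971/2251799813685248
(6,3): OLD=1719462193521189745/36028797018963968 → NEW=0, ERR=1719462193521189745/36028797018963968
(6,4): OLD=49780126536563813569/576460752303423488 → NEW=0, ERR=49780126536563813569/576460752303423488
(6,5): OLD=577460861045760398759/9223372036854775808 → NEW=0, ERR=577460861045760398759/9223372036854775808
Row 0: .....#
Row 1: #.#...
Row 2: ..#.#.
Row 3: .#..#.
Row 4: #..#..
Row 5: .#...#
Row 6: ..#...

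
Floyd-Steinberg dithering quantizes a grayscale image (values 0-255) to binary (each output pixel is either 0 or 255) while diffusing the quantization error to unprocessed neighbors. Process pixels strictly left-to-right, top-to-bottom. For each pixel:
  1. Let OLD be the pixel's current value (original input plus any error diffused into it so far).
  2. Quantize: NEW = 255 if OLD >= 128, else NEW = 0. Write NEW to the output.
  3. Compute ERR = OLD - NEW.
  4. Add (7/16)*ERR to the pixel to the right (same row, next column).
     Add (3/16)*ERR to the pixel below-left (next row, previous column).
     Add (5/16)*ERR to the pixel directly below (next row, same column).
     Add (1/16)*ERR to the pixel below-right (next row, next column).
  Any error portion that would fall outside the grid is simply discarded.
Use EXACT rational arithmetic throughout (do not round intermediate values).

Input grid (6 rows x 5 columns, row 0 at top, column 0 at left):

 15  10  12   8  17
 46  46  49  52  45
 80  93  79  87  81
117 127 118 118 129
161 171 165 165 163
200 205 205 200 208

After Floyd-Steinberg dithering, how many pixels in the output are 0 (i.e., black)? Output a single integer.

(0,0): OLD=15 → NEW=0, ERR=15
(0,1): OLD=265/16 → NEW=0, ERR=265/16
(0,2): OLD=4927/256 → NEW=0, ERR=4927/256
(0,3): OLD=67257/4096 → NEW=0, ERR=67257/4096
(0,4): OLD=1584911/65536 → NEW=0, ERR=1584911/65536
(1,0): OLD=13771/256 → NEW=0, ERR=13771/256
(1,1): OLD=162317/2048 → NEW=0, ERR=162317/2048
(1,2): OLD=6147473/65536 → NEW=0, ERR=6147473/65536
(1,3): OLD=27238717/262144 → NEW=0, ERR=27238717/262144
(1,4): OLD=415417367/4194304 → NEW=0, ERR=415417367/4194304
(2,0): OLD=3659231/32768 → NEW=0, ERR=3659231/32768
(2,1): OLD=196685317/1048576 → NEW=255, ERR=-70701563/1048576
(2,2): OLD=1732257871/16777216 → NEW=0, ERR=1732257871/16777216
(2,3): OLD=50754840701/268435456 → NEW=255, ERR=-17696200579/268435456
(2,4): OLD=384844950571/4294967296 → NEW=0, ERR=384844950571/4294967296
(3,0): OLD=2336306543/16777216 → NEW=255, ERR=-1941883537/16777216
(3,1): OLD=10956146499/134217728 → NEW=0, ERR=10956146499/134217728
(3,2): OLD=727584619729/4294967296 → NEW=255, ERR=-367632040751/4294967296
(3,3): OLD=714721348745/8589934592 → NEW=0, ERR=714721348745/8589934592
(3,4): OLD=26014845526285/137438953472 → NEW=255, ERR=-9032087609075/137438953472
(4,0): OLD=300937965345/2147483648 → NEW=255, ERR=-246670364895/2147483648
(4,1): OLD=8450610545441/68719476736 → NEW=0, ERR=8450610545441/68719476736
(4,2): OLD=233925988518415/1099511627776 → NEW=255, ERR=-46449476564465/1099511627776
(4,3): OLD=2724102119524129/17592186044416 → NEW=255, ERR=-1761905321801951/17592186044416
(4,4): OLD=29230297203645031/281474976710656 → NEW=0, ERR=29230297203645031/281474976710656
(5,0): OLD=205786898808323/1099511627776 → NEW=255, ERR=-74588566274557/1099511627776
(5,1): OLD=1747341681149513/8796093022208 → NEW=255, ERR=-495662039513527/8796093022208
(5,2): OLD=43924783881564945/281474976710656 → NEW=255, ERR=-27851335179652335/281474976710656
(5,3): OLD=160151994770702207/1125899906842624 → NEW=255, ERR=-126952481474166913/1125899906842624
(5,4): OLD=3330171523130660037/18014398509481984 → NEW=255, ERR=-1263500096787245883/18014398509481984
Output grid:
  Row 0: .....  (5 black, running=5)
  Row 1: .....  (5 black, running=10)
  Row 2: .#.#.  (3 black, running=13)
  Row 3: #.#.#  (2 black, running=15)
  Row 4: #.##.  (2 black, running=17)
  Row 5: #####  (0 black, running=17)

Answer: 17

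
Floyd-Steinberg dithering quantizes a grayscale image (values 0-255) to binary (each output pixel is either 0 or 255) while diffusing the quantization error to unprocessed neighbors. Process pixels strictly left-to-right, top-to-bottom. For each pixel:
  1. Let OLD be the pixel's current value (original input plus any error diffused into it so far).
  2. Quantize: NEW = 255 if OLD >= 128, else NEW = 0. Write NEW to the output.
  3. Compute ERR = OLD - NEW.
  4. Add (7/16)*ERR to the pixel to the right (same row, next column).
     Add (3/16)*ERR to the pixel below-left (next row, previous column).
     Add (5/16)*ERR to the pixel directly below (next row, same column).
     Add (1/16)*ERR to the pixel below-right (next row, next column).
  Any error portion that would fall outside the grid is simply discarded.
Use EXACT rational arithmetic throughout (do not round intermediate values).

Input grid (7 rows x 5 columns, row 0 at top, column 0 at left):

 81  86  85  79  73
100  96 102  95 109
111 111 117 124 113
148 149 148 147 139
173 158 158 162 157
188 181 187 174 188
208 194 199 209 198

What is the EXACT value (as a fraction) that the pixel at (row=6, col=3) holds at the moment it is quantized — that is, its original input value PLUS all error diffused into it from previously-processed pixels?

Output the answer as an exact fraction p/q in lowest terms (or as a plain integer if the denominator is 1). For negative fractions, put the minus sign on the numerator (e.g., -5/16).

(0,0): OLD=81 → NEW=0, ERR=81
(0,1): OLD=1943/16 → NEW=0, ERR=1943/16
(0,2): OLD=35361/256 → NEW=255, ERR=-29919/256
(0,3): OLD=114151/4096 → NEW=0, ERR=114151/4096
(0,4): OLD=5583185/65536 → NEW=0, ERR=5583185/65536
(1,0): OLD=37909/256 → NEW=255, ERR=-27371/256
(1,1): OLD=144019/2048 → NEW=0, ERR=144019/2048
(1,2): OLD=7147279/65536 → NEW=0, ERR=7147279/65536
(1,3): OLD=41967011/262144 → NEW=255, ERR=-24879709/262144
(1,4): OLD=401990537/4194304 → NEW=0, ERR=401990537/4194304
(2,0): OLD=2974465/32768 → NEW=0, ERR=2974465/32768
(2,1): OLD=195512347/1048576 → NEW=255, ERR=-71874533/1048576
(2,2): OLD=1806776081/16777216 → NEW=0, ERR=1806776081/16777216
(2,3): OLD=44625512099/268435456 → NEW=255, ERR=-23825529181/268435456
(2,4): OLD=421712750005/4294967296 → NEW=0, ERR=421712750005/4294967296
(3,0): OLD=2743318769/16777216 → NEW=255, ERR=-1534871311/16777216
(3,1): OLD=15223037725/134217728 → NEW=0, ERR=15223037725/134217728
(3,2): OLD=903443306447/4294967296 → NEW=255, ERR=-191773354033/4294967296
(3,3): OLD=1072622524279/8589934592 → NEW=0, ERR=1072622524279/8589934592
(3,4): OLD=30067082768819/137438953472 → NEW=255, ERR=-4979850366541/137438953472
(4,0): OLD=355788931839/2147483648 → NEW=255, ERR=-191819398401/2147483648
(4,1): OLD=9639644664959/68719476736 → NEW=255, ERR=-7883821902721/68719476736
(4,2): OLD=136731351444817/1099511627776 → NEW=0, ERR=136731351444817/1099511627776
(4,3): OLD=4324921627418239/17592186044416 → NEW=255, ERR=-161085813907841/17592186044416
(4,4): OLD=42073597341355257/281474976710656 → NEW=255, ERR=-29702521719862023/281474976710656
(5,0): OLD=152365616569565/1099511627776 → NEW=255, ERR=-128009848513315/1099511627776
(5,1): OLD=984696752290775/8796093022208 → NEW=0, ERR=984696752290775/8796093022208
(5,2): OLD=74858567443728783/281474976710656 → NEW=255, ERR=3082448382511503/281474976710656
(5,3): OLD=184553067384426657/1125899906842624 → NEW=255, ERR=-102551408860442463/1125899906842624
(5,4): OLD=2064487131272173467/18014398509481984 → NEW=0, ERR=2064487131272173467/18014398509481984
(6,0): OLD=27107093894247949/140737488355328 → NEW=255, ERR=-8780965636360691/140737488355328
(6,1): OLD=884793113095476419/4503599627370496 → NEW=255, ERR=-263624791884000061/4503599627370496
(6,2): OLD=12014231371808146321/72057594037927936 → NEW=255, ERR=-6360455107863477359/72057594037927936
(6,3): OLD=189183910233634114683/1152921504606846976 → NEW=255, ERR=-104811073441111864197/1152921504606846976
Target (6,3): original=209, with diffused error = 189183910233634114683/1152921504606846976

Answer: 189183910233634114683/1152921504606846976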